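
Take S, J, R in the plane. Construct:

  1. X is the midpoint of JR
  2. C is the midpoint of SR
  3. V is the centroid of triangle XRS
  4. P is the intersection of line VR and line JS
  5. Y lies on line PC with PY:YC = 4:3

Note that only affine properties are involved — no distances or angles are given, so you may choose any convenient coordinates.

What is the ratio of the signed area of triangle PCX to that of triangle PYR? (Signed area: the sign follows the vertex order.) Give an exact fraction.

[PCX]:[PYR] = 21/8

Assign S = (0, 0), J = (1, 0), R = (0, 1) — the answer is frame-independent, so this choice is without loss of generality.
1. X is the midpoint of JR ⇒ X = (1/2, 1/2)
2. C is the midpoint of SR ⇒ C = (0, 1/2)
3. V is the centroid of triangle XRS ⇒ V = (1/6, 1/2)
4. P is the intersection of line VR and line JS ⇒ P = (1/3, 0)
5. Y lies on line PC with PY:YC = 4:3 ⇒ Y = (1/7, 2/7)
2·[PCX] = -1/4, 2·[PYR] = -2/21
[PCX]:[PYR] = -1/4:-2/21 = 21/8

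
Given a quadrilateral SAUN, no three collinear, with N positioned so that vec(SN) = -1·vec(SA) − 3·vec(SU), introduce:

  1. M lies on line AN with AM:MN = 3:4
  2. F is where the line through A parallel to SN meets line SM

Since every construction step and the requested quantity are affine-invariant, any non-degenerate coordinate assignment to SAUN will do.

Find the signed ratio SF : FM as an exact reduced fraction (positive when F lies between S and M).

SF:FM = -7/3

Set S = (0, 0), A = (1, 0), U = (0, 1), N = (-1, -3); any affine frame gives the same invariant.
1. M lies on line AN with AM:MN = 3:4 ⇒ M = (1/7, -9/7)
2. F is where the line through A parallel to SN meets line SM ⇒ F = (1/4, -9/4)
F = S + t·(M−S) with t = 7/4, so SF:FM = t:(1−t) = 7/4:-3/4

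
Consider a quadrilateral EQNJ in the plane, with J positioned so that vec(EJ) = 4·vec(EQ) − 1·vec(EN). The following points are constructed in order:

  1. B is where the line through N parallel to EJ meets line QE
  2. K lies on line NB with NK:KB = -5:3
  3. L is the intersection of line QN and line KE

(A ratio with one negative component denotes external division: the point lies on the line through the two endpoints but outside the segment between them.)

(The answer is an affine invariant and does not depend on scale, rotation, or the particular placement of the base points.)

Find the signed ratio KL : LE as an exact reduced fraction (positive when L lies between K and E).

Assign E = (0, 0), Q = (1, 0), N = (0, 1), J = (4, -1) — the answer is frame-independent, so this choice is without loss of generality.
1. B is where the line through N parallel to EJ meets line QE ⇒ B = (4, 0)
2. K lies on line NB with NK:KB = -5:3 ⇒ K = (10, -3/2)
3. L is the intersection of line QN and line KE ⇒ L = (20/17, -3/17)
L = K + t·(E−K) with t = 15/17, so KL:LE = t:(1−t) = 15/17:2/17

KL:LE = 15/2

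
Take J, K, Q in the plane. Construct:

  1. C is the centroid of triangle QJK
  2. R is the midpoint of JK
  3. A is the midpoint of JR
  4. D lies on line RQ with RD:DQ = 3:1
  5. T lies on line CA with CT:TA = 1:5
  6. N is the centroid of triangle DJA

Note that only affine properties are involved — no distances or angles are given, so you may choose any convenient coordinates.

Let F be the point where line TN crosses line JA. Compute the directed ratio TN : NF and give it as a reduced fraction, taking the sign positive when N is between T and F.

TN:NF = 1/9

Work in coordinates with J = (0, 0), K = (1, 0), Q = (0, 1).
1. C is the centroid of triangle QJK ⇒ C = (1/3, 1/3)
2. R is the midpoint of JK ⇒ R = (1/2, 0)
3. A is the midpoint of JR ⇒ A = (1/4, 0)
4. D lies on line RQ with RD:DQ = 3:1 ⇒ D = (1/8, 3/4)
5. T lies on line CA with CT:TA = 1:5 ⇒ T = (23/72, 5/18)
6. N is the centroid of triangle DJA ⇒ N = (1/8, 1/4)
line TN meets JA at F = (-13/8, 0)
N = T + t·(F−T) with t = 1/10, so TN:NF = 1/10:9/10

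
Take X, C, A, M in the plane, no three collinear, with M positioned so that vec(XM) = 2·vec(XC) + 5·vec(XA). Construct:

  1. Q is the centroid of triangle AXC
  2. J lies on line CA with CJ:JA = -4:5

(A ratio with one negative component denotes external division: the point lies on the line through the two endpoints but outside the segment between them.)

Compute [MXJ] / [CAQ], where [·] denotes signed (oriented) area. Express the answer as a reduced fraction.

Choose coordinates X = (0, 0), C = (1, 0), A = (0, 1), M = (2, 5).
1. Q is the centroid of triangle AXC ⇒ Q = (1/3, 1/3)
2. J lies on line CA with CJ:JA = -4:5 ⇒ J = (5, -4)
2·[MXJ] = 33, 2·[CAQ] = 1/3
[MXJ]:[CAQ] = 33:1/3 = 99

[MXJ]:[CAQ] = 99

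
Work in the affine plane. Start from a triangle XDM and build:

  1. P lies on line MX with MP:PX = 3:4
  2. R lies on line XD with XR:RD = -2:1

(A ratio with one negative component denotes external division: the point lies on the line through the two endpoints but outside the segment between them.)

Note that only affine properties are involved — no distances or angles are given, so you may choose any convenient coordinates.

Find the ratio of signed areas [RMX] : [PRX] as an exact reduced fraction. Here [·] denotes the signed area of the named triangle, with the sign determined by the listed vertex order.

Assign X = (0, 0), D = (1, 0), M = (0, 1) — the answer is frame-independent, so this choice is without loss of generality.
1. P lies on line MX with MP:PX = 3:4 ⇒ P = (0, 4/7)
2. R lies on line XD with XR:RD = -2:1 ⇒ R = (2, 0)
2·[RMX] = 2, 2·[PRX] = -8/7
[RMX]:[PRX] = 2:-8/7 = -7/4

[RMX]:[PRX] = -7/4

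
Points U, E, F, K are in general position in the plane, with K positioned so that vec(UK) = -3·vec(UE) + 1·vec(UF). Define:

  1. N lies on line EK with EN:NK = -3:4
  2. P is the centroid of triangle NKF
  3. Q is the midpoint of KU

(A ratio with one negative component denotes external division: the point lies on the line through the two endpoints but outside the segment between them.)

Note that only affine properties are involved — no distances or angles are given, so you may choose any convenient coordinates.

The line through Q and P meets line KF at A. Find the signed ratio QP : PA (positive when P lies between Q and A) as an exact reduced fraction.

QP:PA = -5/8

Choose coordinates U = (0, 0), E = (1, 0), F = (0, 1), K = (-3, 1).
1. N lies on line EK with EN:NK = -3:4 ⇒ N = (13, -3)
2. P is the centroid of triangle NKF ⇒ P = (10/3, -1/3)
3. Q is the midpoint of KU ⇒ Q = (-3/2, 1/2)
line QP meets KF at A = (-22/5, 1)
P = Q + t·(A−Q) with t = -5/3, so QP:PA = -5/3:8/3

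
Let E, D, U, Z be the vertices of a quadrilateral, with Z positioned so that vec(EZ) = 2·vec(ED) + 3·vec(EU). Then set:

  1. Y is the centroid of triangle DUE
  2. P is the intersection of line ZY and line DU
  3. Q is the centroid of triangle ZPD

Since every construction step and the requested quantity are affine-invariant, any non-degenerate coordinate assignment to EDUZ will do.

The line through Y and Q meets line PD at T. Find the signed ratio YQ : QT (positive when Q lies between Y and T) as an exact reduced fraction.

Assign E = (0, 0), D = (1, 0), U = (0, 1), Z = (2, 3) — the answer is frame-independent, so this choice is without loss of generality.
1. Y is the centroid of triangle DUE ⇒ Y = (1/3, 1/3)
2. P is the intersection of line ZY and line DU ⇒ P = (6/13, 7/13)
3. Q is the centroid of triangle ZPD ⇒ Q = (15/13, 46/39)
line YQ meets PD at T = (97/195, 98/195)
Q = Y + t·(T−Y) with t = 5, so YQ:QT = 5:-4

YQ:QT = -5/4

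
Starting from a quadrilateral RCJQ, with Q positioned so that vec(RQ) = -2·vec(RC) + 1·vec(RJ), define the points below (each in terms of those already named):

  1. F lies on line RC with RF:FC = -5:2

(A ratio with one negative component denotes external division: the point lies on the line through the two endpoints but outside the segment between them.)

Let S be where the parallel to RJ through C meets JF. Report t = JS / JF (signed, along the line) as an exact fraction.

t = 3/5

Choose coordinates R = (0, 0), C = (1, 0), J = (0, 1), Q = (-2, 1).
1. F lies on line RC with RF:FC = -5:2 ⇒ F = (5/3, 0)
through C parallel to RJ: direction (0, 1); meets JF at S = (1, 2/5)
S = J + t·(F−J) with t = 3/5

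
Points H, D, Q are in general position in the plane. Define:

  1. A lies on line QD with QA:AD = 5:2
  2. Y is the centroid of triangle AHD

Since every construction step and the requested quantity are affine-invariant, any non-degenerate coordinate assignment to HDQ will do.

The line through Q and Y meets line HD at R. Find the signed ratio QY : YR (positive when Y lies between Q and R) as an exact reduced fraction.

Assign H = (0, 0), D = (1, 0), Q = (0, 1) — the answer is frame-independent, so this choice is without loss of generality.
1. A lies on line QD with QA:AD = 5:2 ⇒ A = (5/7, 2/7)
2. Y is the centroid of triangle AHD ⇒ Y = (4/7, 2/21)
line QY meets HD at R = (12/19, 0)
Y = Q + t·(R−Q) with t = 19/21, so QY:YR = 19/21:2/21

QY:YR = 19/2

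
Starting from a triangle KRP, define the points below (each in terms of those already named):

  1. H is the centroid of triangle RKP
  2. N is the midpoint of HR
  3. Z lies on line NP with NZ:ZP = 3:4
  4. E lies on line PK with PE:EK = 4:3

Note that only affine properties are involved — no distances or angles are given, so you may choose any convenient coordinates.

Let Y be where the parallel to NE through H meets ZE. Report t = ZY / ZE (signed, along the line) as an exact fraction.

Set K = (0, 0), R = (1, 0), P = (0, 1); any affine frame gives the same invariant.
1. H is the centroid of triangle RKP ⇒ H = (1/3, 1/3)
2. N is the midpoint of HR ⇒ N = (2/3, 1/6)
3. Z lies on line NP with NZ:ZP = 3:4 ⇒ Z = (8/21, 11/21)
4. E lies on line PK with PE:EK = 4:3 ⇒ E = (0, 3/7)
through H parallel to NE: direction (-2/3, 11/42); meets ZE at Y = (1/18, 223/504)
Y = Z + t·(E−Z) with t = 41/48

t = 41/48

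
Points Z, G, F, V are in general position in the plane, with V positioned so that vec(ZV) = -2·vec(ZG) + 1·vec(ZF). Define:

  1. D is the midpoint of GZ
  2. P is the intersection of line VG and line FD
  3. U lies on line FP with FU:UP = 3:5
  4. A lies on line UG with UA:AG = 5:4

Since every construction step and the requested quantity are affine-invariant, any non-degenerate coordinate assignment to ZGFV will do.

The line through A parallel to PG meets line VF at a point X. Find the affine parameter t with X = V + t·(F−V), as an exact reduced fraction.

t = 5/18

Set Z = (0, 0), G = (1, 0), F = (0, 1), V = (-2, 1); any affine frame gives the same invariant.
1. D is the midpoint of GZ ⇒ D = (1/2, 0)
2. P is the intersection of line VG and line FD ⇒ P = (2/5, 1/5)
3. U lies on line FP with FU:UP = 3:5 ⇒ U = (3/20, 7/10)
4. A lies on line UG with UA:AG = 5:4 ⇒ A = (28/45, 14/45)
through A parallel to PG: direction (3/5, -1/5); meets VF at X = (-13/9, 1)
X = V + t·(F−V) with t = 5/18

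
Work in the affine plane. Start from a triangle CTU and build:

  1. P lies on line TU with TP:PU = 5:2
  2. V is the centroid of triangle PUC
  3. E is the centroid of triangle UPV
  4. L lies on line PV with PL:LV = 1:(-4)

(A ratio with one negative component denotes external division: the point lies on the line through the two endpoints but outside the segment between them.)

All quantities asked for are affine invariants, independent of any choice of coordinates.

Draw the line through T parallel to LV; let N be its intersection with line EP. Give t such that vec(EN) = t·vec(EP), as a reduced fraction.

t = 17/2

Set C = (0, 0), T = (1, 0), U = (0, 1); any affine frame gives the same invariant.
1. P lies on line TU with TP:PU = 5:2 ⇒ P = (2/7, 5/7)
2. V is the centroid of triangle PUC ⇒ V = (2/21, 4/7)
3. E is the centroid of triangle UPV ⇒ E = (8/63, 16/21)
4. L lies on line PV with PL:LV = 1:(-4) ⇒ L = (22/63, 16/21)
through T parallel to LV: direction (-16/63, -4/21); meets EP at N = (31/21, 5/14)
N = E + t·(P−E) with t = 17/2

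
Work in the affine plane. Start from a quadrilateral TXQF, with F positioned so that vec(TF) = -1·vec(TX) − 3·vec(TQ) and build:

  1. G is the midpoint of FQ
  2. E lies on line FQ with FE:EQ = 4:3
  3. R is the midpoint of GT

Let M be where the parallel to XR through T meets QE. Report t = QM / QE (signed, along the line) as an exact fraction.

t = 35/54

Set T = (0, 0), X = (1, 0), Q = (0, 1), F = (-1, -3); any affine frame gives the same invariant.
1. G is the midpoint of FQ ⇒ G = (-1/2, -1)
2. E lies on line FQ with FE:EQ = 4:3 ⇒ E = (-3/7, -5/7)
3. R is the midpoint of GT ⇒ R = (-1/4, -1/2)
through T parallel to XR: direction (-5/4, -1/2); meets QE at M = (-5/18, -1/9)
M = Q + t·(E−Q) with t = 35/54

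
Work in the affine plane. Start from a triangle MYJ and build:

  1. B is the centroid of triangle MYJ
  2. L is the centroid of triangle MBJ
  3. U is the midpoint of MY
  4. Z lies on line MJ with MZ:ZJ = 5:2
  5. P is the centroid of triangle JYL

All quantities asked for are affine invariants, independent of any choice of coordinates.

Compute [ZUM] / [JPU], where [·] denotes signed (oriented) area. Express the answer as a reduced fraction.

[ZUM]:[JPU] = 45/14

Work in coordinates with M = (0, 0), Y = (1, 0), J = (0, 1).
1. B is the centroid of triangle MYJ ⇒ B = (1/3, 1/3)
2. L is the centroid of triangle MBJ ⇒ L = (1/9, 4/9)
3. U is the midpoint of MY ⇒ U = (1/2, 0)
4. Z lies on line MJ with MZ:ZJ = 5:2 ⇒ Z = (0, 5/7)
5. P is the centroid of triangle JYL ⇒ P = (10/27, 13/27)
2·[ZUM] = -5/14, 2·[JPU] = -1/9
[ZUM]:[JPU] = -5/14:-1/9 = 45/14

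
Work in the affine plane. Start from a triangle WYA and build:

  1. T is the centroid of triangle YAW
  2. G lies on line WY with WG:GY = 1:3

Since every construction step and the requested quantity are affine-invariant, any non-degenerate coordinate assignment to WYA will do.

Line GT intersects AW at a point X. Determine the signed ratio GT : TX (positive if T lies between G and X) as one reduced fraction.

GT:TX = -1/4

Choose coordinates W = (0, 0), Y = (1, 0), A = (0, 1).
1. T is the centroid of triangle YAW ⇒ T = (1/3, 1/3)
2. G lies on line WY with WG:GY = 1:3 ⇒ G = (1/4, 0)
line GT meets AW at X = (0, -1)
T = G + t·(X−G) with t = -1/3, so GT:TX = -1/3:4/3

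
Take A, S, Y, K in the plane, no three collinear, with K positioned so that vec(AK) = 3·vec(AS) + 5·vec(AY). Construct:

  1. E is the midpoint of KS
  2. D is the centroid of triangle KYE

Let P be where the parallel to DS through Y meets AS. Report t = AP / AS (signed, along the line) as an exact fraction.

Assign A = (0, 0), S = (1, 0), Y = (0, 1), K = (3, 5) — the answer is frame-independent, so this choice is without loss of generality.
1. E is the midpoint of KS ⇒ E = (2, 5/2)
2. D is the centroid of triangle KYE ⇒ D = (5/3, 17/6)
through Y parallel to DS: direction (-2/3, -17/6); meets AS at P = (-4/17, 0)
P = A + t·(S−A) with t = -4/17

t = -4/17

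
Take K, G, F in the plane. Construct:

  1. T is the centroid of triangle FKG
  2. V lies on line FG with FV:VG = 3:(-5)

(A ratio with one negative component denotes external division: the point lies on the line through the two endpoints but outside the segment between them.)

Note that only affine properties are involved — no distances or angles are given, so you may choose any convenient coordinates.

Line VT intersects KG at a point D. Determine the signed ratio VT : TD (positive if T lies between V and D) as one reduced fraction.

VT:TD = 13/2

Work in coordinates with K = (0, 0), G = (1, 0), F = (0, 1).
1. T is the centroid of triangle FKG ⇒ T = (1/3, 1/3)
2. V lies on line FG with FV:VG = 3:(-5) ⇒ V = (-3/2, 5/2)
line VT meets KG at D = (8/13, 0)
T = V + t·(D−V) with t = 13/15, so VT:TD = 13/15:2/15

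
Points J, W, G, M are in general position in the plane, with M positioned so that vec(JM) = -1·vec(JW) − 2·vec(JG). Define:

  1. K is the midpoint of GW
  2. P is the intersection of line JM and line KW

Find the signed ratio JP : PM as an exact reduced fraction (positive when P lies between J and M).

JP:PM = -1/4

Choose coordinates J = (0, 0), W = (1, 0), G = (0, 1), M = (-1, -2).
1. K is the midpoint of GW ⇒ K = (1/2, 1/2)
2. P is the intersection of line JM and line KW ⇒ P = (1/3, 2/3)
P = J + t·(M−J) with t = -1/3, so JP:PM = t:(1−t) = -1/3:4/3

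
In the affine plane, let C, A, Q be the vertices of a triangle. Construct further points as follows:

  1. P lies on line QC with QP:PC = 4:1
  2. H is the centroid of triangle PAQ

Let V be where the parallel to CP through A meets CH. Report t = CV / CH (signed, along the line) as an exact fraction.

Assign C = (0, 0), A = (1, 0), Q = (0, 1) — the answer is frame-independent, so this choice is without loss of generality.
1. P lies on line QC with QP:PC = 4:1 ⇒ P = (0, 1/5)
2. H is the centroid of triangle PAQ ⇒ H = (1/3, 2/5)
through A parallel to CP: direction (0, 1/5); meets CH at V = (1, 6/5)
V = C + t·(H−C) with t = 3

t = 3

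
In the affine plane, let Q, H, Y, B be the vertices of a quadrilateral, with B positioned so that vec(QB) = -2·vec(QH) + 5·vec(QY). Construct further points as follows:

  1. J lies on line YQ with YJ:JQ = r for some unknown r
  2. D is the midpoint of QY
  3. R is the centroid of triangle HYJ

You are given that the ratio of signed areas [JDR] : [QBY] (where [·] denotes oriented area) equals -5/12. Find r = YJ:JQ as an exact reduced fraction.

r = -2/3

Choose coordinates Q = (0, 0), H = (1, 0), Y = (0, 1), B = (-2, 5).
1. With YJ:JQ = r, write λ = r/(r+1) so J = Y + λ·(Q−Y); J is affine-linear in λ
2. D is the midpoint of QY ⇒ D = (0, 1/2)
3. R is the centroid of triangle HYJ ⇒ R is an affine combination of earlier points and hence also affine-linear in λ
Every point depending on J is an affine combination of J and λ-independent points, so each such coordinate is linear in λ; the λ² term in each signed area is a multiple of (Q−Y)×(Q−Y) = 0, so 2·[JDR] and 2·[QBY] are each linear in λ. Evaluating at λ=0 and λ=1:
  2·[JDR] = -1/3·λ + 1/6,   2·[QBY] = -2
So [JDR]:[QBY] = (-1/3·λ + 1/6) / (-2). Setting this equal to -5/12:
  -1/3·λ + 1/6 = -5/12·(-2)  ⇒  λ = -2
Then r = λ/(1−λ) = (-2)/(3) = -2/3. Check: with r = -2/3, J = (0, 3) and [JDR]:[QBY] = -5/12 as required.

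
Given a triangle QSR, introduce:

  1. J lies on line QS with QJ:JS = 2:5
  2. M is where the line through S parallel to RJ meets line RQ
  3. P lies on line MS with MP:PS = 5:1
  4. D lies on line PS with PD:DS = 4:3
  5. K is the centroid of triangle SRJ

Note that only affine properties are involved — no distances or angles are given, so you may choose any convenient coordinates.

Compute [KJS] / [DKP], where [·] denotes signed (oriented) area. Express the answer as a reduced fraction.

Assign Q = (0, 0), S = (1, 0), R = (0, 1) — the answer is frame-independent, so this choice is without loss of generality.
1. J lies on line QS with QJ:JS = 2:5 ⇒ J = (2/7, 0)
2. M is where the line through S parallel to RJ meets line RQ ⇒ M = (0, 7/2)
3. P lies on line MS with MP:PS = 5:1 ⇒ P = (5/6, 7/12)
4. D lies on line PS with PD:DS = 4:3 ⇒ D = (13/14, 1/4)
5. K is the centroid of triangle SRJ ⇒ K = (3/7, 1/3)
2·[KJS] = 5/21, 2·[DKP] = -10/63
[KJS]:[DKP] = 5/21:-10/63 = -3/2

[KJS]:[DKP] = -3/2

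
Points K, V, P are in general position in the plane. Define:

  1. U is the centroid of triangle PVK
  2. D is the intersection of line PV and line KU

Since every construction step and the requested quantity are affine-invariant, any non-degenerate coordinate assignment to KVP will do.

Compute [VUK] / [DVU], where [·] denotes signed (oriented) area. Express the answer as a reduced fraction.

[VUK]:[DVU] = -2

Assign K = (0, 0), V = (1, 0), P = (0, 1) — the answer is frame-independent, so this choice is without loss of generality.
1. U is the centroid of triangle PVK ⇒ U = (1/3, 1/3)
2. D is the intersection of line PV and line KU ⇒ D = (1/2, 1/2)
2·[VUK] = 1/3, 2·[DVU] = -1/6
[VUK]:[DVU] = 1/3:-1/6 = -2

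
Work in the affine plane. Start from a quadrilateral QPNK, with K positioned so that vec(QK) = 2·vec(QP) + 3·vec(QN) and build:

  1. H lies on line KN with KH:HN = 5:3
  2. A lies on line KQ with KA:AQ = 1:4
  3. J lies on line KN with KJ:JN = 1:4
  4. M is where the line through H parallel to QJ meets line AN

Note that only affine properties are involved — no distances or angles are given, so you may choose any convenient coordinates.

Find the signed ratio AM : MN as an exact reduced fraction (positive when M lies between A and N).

AM:MN = 39/25

Assign Q = (0, 0), P = (1, 0), N = (0, 1), K = (2, 3) — the answer is frame-independent, so this choice is without loss of generality.
1. H lies on line KN with KH:HN = 5:3 ⇒ H = (3/4, 7/4)
2. A lies on line KQ with KA:AQ = 1:4 ⇒ A = (8/5, 12/5)
3. J lies on line KN with KJ:JN = 1:4 ⇒ J = (8/5, 13/5)
4. M is where the line through H parallel to QJ meets line AN ⇒ M = (5/8, 99/64)
M = A + t·(N−A) with t = 39/64, so AM:MN = t:(1−t) = 39/64:25/64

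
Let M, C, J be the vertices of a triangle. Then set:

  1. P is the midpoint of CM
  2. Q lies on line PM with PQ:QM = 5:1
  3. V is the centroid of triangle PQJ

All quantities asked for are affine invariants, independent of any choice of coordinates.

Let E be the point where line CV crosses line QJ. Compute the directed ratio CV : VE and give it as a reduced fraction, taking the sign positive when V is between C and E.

CV:VE = 28/5

Assign M = (0, 0), C = (1, 0), J = (0, 1) — the answer is frame-independent, so this choice is without loss of generality.
1. P is the midpoint of CM ⇒ P = (1/2, 0)
2. Q lies on line PM with PQ:QM = 5:1 ⇒ Q = (1/12, 0)
3. V is the centroid of triangle PQJ ⇒ V = (7/36, 1/3)
line CV meets QJ at E = (17/336, 11/28)
V = C + t·(E−C) with t = 28/33, so CV:VE = 28/33:5/33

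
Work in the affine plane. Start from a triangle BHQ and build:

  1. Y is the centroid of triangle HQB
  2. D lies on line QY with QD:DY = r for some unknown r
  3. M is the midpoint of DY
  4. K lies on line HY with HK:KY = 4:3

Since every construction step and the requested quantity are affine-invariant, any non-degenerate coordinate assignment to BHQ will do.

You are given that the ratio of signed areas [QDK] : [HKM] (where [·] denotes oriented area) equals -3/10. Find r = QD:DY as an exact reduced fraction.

Set B = (0, 0), H = (1, 0), Q = (0, 1); any affine frame gives the same invariant.
1. Y is the centroid of triangle HQB ⇒ Y = (1/3, 1/3)
2. With QD:DY = r, write λ = r/(r+1) so D = Q + λ·(Y−Q); D is affine-linear in λ
3. M is the midpoint of DY ⇒ M is an affine combination of earlier points and hence also affine-linear in λ
4. K lies on line HY with HK:KY = 4:3 ⇒ K = (13/21, 4/21)
Every point depending on D is an affine combination of D and λ-independent points, so each such coordinate is linear in λ; the λ² term in each signed area is a multiple of (Y−Q)×(Y−Q) = 0, so 2·[QDK] and 2·[HKM] are each linear in λ. Evaluating at λ=0 and λ=1:
  2·[QDK] = 1/7·λ,   2·[HKM] = 2/21·λ − 2/21
So [QDK]:[HKM] = (1/7·λ) / (2/21·λ − 2/21). Setting this equal to -3/10:
  1/7·λ = -3/10·(2/21·λ − 2/21)  ⇒  λ = 1/6
Then r = λ/(1−λ) = (1/6)/(5/6) = 1/5. Check: with r = 1/5, D = (1/18, 8/9) and [QDK]:[HKM] = -3/10 as required.

r = 1/5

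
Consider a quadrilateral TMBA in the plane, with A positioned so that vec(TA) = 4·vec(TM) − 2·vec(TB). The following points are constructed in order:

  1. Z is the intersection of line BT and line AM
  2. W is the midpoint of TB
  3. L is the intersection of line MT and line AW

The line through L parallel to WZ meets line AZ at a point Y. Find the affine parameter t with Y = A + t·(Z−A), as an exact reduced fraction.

t = 4/5

Set T = (0, 0), M = (1, 0), B = (0, 1), A = (4, -2); any affine frame gives the same invariant.
1. Z is the intersection of line BT and line AM ⇒ Z = (0, 2/3)
2. W is the midpoint of TB ⇒ W = (0, 1/2)
3. L is the intersection of line MT and line AW ⇒ L = (4/5, 0)
through L parallel to WZ: direction (0, 1/6); meets AZ at Y = (4/5, 2/15)
Y = A + t·(Z−A) with t = 4/5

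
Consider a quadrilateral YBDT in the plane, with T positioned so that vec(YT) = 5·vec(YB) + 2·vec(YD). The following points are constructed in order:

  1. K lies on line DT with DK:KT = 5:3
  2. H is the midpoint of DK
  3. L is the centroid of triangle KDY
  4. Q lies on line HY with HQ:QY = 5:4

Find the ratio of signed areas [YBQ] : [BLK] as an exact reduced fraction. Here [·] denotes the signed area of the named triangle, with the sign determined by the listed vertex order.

Choose coordinates Y = (0, 0), B = (1, 0), D = (0, 1), T = (5, 2).
1. K lies on line DT with DK:KT = 5:3 ⇒ K = (25/8, 13/8)
2. H is the midpoint of DK ⇒ H = (25/16, 21/16)
3. L is the centroid of triangle KDY ⇒ L = (25/24, 7/8)
4. Q lies on line HY with HQ:QY = 5:4 ⇒ Q = (25/36, 7/12)
2·[YBQ] = 7/12, 2·[BLK] = -43/24
[YBQ]:[BLK] = 7/12:-43/24 = -14/43

[YBQ]:[BLK] = -14/43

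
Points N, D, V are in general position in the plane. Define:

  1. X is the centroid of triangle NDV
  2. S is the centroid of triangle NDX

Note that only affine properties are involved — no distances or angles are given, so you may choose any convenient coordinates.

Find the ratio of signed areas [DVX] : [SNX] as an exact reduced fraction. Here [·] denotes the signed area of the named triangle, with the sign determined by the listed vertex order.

Set N = (0, 0), D = (1, 0), V = (0, 1); any affine frame gives the same invariant.
1. X is the centroid of triangle NDV ⇒ X = (1/3, 1/3)
2. S is the centroid of triangle NDX ⇒ S = (4/9, 1/9)
2·[DVX] = 1/3, 2·[SNX] = -1/9
[DVX]:[SNX] = 1/3:-1/9 = -3

[DVX]:[SNX] = -3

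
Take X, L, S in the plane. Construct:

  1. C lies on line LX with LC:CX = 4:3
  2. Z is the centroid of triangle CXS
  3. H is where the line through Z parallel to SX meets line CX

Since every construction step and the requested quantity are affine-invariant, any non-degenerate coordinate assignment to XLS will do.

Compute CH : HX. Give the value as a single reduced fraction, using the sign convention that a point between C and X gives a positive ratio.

CH:HX = 2

Choose coordinates X = (0, 0), L = (1, 0), S = (0, 1).
1. C lies on line LX with LC:CX = 4:3 ⇒ C = (3/7, 0)
2. Z is the centroid of triangle CXS ⇒ Z = (1/7, 1/3)
3. H is where the line through Z parallel to SX meets line CX ⇒ H = (1/7, 0)
H = C + t·(X−C) with t = 2/3, so CH:HX = t:(1−t) = 2/3:1/3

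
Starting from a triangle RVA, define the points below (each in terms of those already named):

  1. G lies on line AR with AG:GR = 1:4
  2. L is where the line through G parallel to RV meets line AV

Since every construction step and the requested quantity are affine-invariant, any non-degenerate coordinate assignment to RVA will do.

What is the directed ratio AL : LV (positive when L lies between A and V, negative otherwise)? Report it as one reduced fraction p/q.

Set R = (0, 0), V = (1, 0), A = (0, 1); any affine frame gives the same invariant.
1. G lies on line AR with AG:GR = 1:4 ⇒ G = (0, 4/5)
2. L is where the line through G parallel to RV meets line AV ⇒ L = (1/5, 4/5)
L = A + t·(V−A) with t = 1/5, so AL:LV = t:(1−t) = 1/5:4/5

AL:LV = 1/4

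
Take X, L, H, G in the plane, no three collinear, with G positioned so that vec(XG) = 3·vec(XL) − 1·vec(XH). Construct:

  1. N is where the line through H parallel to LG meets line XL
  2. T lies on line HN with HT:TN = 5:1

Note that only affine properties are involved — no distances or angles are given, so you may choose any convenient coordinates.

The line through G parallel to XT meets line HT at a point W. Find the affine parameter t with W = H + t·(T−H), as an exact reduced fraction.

t = 23/10

Set X = (0, 0), L = (1, 0), H = (0, 1), G = (3, -1); any affine frame gives the same invariant.
1. N is where the line through H parallel to LG meets line XL ⇒ N = (2, 0)
2. T lies on line HN with HT:TN = 5:1 ⇒ T = (5/3, 1/6)
through G parallel to XT: direction (5/3, 1/6); meets HT at W = (23/6, -11/12)
W = H + t·(T−H) with t = 23/10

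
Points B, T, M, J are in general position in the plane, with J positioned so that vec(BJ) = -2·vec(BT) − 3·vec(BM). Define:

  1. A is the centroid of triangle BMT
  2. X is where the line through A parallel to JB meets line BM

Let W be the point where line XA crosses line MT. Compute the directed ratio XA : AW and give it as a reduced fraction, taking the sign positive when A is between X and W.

Assign B = (0, 0), T = (1, 0), M = (0, 1), J = (-2, -3) — the answer is frame-independent, so this choice is without loss of generality.
1. A is the centroid of triangle BMT ⇒ A = (1/3, 1/3)
2. X is where the line through A parallel to JB meets line BM ⇒ X = (0, -1/6)
line XA meets MT at W = (7/15, 8/15)
A = X + t·(W−X) with t = 5/7, so XA:AW = 5/7:2/7

XA:AW = 5/2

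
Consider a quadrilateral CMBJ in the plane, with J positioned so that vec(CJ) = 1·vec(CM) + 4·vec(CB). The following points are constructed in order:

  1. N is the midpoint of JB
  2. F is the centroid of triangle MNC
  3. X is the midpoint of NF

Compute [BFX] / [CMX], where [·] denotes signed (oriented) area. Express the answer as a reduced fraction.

[BFX]:[CMX] = 1/4

Work in coordinates with C = (0, 0), M = (1, 0), B = (0, 1), J = (1, 4).
1. N is the midpoint of JB ⇒ N = (1/2, 5/2)
2. F is the centroid of triangle MNC ⇒ F = (1/2, 5/6)
3. X is the midpoint of NF ⇒ X = (1/2, 5/3)
2·[BFX] = 5/12, 2·[CMX] = 5/3
[BFX]:[CMX] = 5/12:5/3 = 1/4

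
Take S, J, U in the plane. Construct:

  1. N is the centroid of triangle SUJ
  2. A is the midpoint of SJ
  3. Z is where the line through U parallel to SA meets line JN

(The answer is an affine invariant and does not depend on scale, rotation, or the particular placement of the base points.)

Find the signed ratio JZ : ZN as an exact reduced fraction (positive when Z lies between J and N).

JZ:ZN = -3/2

Work in coordinates with S = (0, 0), J = (1, 0), U = (0, 1).
1. N is the centroid of triangle SUJ ⇒ N = (1/3, 1/3)
2. A is the midpoint of SJ ⇒ A = (1/2, 0)
3. Z is where the line through U parallel to SA meets line JN ⇒ Z = (-1, 1)
Z = J + t·(N−J) with t = 3, so JZ:ZN = t:(1−t) = 3:-2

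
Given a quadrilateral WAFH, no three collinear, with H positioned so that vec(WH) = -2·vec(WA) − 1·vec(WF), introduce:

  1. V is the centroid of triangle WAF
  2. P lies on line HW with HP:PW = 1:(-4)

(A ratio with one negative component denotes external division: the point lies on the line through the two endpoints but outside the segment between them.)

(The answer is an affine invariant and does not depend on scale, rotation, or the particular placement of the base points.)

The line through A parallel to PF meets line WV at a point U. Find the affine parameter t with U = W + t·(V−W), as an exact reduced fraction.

Assign W = (0, 0), A = (1, 0), F = (0, 1), H = (-2, -1) — the answer is frame-independent, so this choice is without loss of generality.
1. V is the centroid of triangle WAF ⇒ V = (1/3, 1/3)
2. P lies on line HW with HP:PW = 1:(-4) ⇒ P = (-8/3, -4/3)
through A parallel to PF: direction (8/3, 7/3); meets WV at U = (-7, -7)
U = W + t·(V−W) with t = -21

t = -21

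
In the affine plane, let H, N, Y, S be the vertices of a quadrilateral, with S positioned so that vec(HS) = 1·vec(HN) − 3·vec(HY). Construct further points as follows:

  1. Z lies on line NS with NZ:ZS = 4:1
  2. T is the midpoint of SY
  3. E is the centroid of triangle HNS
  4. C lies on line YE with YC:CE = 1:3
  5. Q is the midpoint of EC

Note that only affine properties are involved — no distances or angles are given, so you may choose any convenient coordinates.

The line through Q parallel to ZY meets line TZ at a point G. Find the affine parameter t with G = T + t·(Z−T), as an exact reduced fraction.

t = 14/9

Set H = (0, 0), N = (1, 0), Y = (0, 1), S = (1, -3); any affine frame gives the same invariant.
1. Z lies on line NS with NZ:ZS = 4:1 ⇒ Z = (1, -12/5)
2. T is the midpoint of SY ⇒ T = (1/2, -1)
3. E is the centroid of triangle HNS ⇒ E = (2/3, -1)
4. C lies on line YE with YC:CE = 1:3 ⇒ C = (1/6, 1/2)
5. Q is the midpoint of EC ⇒ Q = (5/12, -1/4)
through Q parallel to ZY: direction (-1, 17/5); meets TZ at G = (23/18, -143/45)
G = T + t·(Z−T) with t = 14/9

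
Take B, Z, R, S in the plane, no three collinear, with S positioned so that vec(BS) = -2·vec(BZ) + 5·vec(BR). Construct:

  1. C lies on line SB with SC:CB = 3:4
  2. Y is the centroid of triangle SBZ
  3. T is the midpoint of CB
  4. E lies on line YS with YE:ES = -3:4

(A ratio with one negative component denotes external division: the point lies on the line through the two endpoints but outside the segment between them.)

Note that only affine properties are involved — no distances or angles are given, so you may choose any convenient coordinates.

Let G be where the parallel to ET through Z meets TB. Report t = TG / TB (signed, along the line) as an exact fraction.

t = -33/8

Set B = (0, 0), Z = (1, 0), R = (0, 1), S = (-2, 5); any affine frame gives the same invariant.
1. C lies on line SB with SC:CB = 3:4 ⇒ C = (-8/7, 20/7)
2. Y is the centroid of triangle SBZ ⇒ Y = (-1/3, 5/3)
3. T is the midpoint of CB ⇒ T = (-4/7, 10/7)
4. E lies on line YS with YE:ES = -3:4 ⇒ E = (14/3, -25/3)
through Z parallel to ET: direction (-110/21, 205/21); meets TB at G = (-41/14, 205/28)
G = T + t·(B−T) with t = -33/8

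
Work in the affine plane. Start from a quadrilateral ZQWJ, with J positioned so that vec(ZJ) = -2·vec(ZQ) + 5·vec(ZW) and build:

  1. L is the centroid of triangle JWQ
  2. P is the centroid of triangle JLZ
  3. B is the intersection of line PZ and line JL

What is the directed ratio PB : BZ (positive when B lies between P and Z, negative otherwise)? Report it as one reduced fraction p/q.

PB:BZ = -1/3

Assign Z = (0, 0), Q = (1, 0), W = (0, 1), J = (-2, 5) — the answer is frame-independent, so this choice is without loss of generality.
1. L is the centroid of triangle JWQ ⇒ L = (-1/3, 2)
2. P is the centroid of triangle JLZ ⇒ P = (-7/9, 7/3)
3. B is the intersection of line PZ and line JL ⇒ B = (-7/6, 7/2)
B = P + t·(Z−P) with t = -1/2, so PB:BZ = t:(1−t) = -1/2:3/2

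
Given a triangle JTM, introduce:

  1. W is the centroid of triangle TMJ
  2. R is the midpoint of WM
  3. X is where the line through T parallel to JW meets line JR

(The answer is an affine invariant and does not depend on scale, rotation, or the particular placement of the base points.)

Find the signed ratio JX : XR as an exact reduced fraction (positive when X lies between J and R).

Assign J = (0, 0), T = (1, 0), M = (0, 1) — the answer is frame-independent, so this choice is without loss of generality.
1. W is the centroid of triangle TMJ ⇒ W = (1/3, 1/3)
2. R is the midpoint of WM ⇒ R = (1/6, 2/3)
3. X is where the line through T parallel to JW meets line JR ⇒ X = (-1/3, -4/3)
X = J + t·(R−J) with t = -2, so JX:XR = t:(1−t) = -2:3

JX:XR = -2/3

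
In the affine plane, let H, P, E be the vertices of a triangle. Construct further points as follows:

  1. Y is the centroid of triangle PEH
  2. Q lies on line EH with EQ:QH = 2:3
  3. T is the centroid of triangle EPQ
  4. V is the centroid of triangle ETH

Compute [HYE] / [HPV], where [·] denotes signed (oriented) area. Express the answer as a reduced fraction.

[HYE]:[HPV] = 15/23

Work in coordinates with H = (0, 0), P = (1, 0), E = (0, 1).
1. Y is the centroid of triangle PEH ⇒ Y = (1/3, 1/3)
2. Q lies on line EH with EQ:QH = 2:3 ⇒ Q = (0, 3/5)
3. T is the centroid of triangle EPQ ⇒ T = (1/3, 8/15)
4. V is the centroid of triangle ETH ⇒ V = (1/9, 23/45)
2·[HYE] = 1/3, 2·[HPV] = 23/45
[HYE]:[HPV] = 1/3:23/45 = 15/23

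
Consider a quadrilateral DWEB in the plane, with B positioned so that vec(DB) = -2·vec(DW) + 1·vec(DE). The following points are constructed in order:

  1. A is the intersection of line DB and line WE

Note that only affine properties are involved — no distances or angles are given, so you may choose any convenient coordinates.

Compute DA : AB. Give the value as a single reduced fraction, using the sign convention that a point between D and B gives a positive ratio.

DA:AB = -1/2

Choose coordinates D = (0, 0), W = (1, 0), E = (0, 1), B = (-2, 1).
1. A is the intersection of line DB and line WE ⇒ A = (2, -1)
A = D + t·(B−D) with t = -1, so DA:AB = t:(1−t) = -1:2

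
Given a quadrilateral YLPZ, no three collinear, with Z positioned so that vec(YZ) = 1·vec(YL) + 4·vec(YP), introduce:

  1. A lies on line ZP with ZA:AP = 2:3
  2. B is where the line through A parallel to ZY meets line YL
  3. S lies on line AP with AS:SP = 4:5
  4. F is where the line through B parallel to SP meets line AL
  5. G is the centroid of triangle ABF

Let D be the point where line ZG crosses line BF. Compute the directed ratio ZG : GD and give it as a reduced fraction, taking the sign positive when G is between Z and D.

ZG:GD = 2

Set Y = (0, 0), L = (1, 0), P = (0, 1), Z = (1, 4); any affine frame gives the same invariant.
1. A lies on line ZP with ZA:AP = 2:3 ⇒ A = (3/5, 14/5)
2. B is where the line through A parallel to ZY meets line YL ⇒ B = (-1/10, 0)
3. S lies on line AP with AS:SP = 4:5 ⇒ S = (1/3, 2)
4. F is where the line through B parallel to SP meets line AL ⇒ F = (67/100, 231/100)
5. G is the centroid of triangle ABF ⇒ G = (39/100, 511/300)
line ZG meets BF at D = (17/200, 111/200)
G = Z + t·(D−Z) with t = 2/3, so ZG:GD = 2/3:1/3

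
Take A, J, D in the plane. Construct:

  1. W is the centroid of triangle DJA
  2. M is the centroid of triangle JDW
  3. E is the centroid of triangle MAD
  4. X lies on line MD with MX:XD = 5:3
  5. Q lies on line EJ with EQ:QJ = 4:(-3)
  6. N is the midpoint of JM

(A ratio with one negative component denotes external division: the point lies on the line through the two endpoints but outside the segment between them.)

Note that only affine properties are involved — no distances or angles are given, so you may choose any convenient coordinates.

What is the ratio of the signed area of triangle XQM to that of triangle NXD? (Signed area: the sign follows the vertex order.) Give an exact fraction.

[XQM]:[NXD] = 80/3

Assign A = (0, 0), J = (1, 0), D = (0, 1) — the answer is frame-independent, so this choice is without loss of generality.
1. W is the centroid of triangle DJA ⇒ W = (1/3, 1/3)
2. M is the centroid of triangle JDW ⇒ M = (4/9, 4/9)
3. E is the centroid of triangle MAD ⇒ E = (4/27, 13/27)
4. X lies on line MD with MX:XD = 5:3 ⇒ X = (1/6, 19/24)
5. Q lies on line EJ with EQ:QJ = 4:(-3) ⇒ Q = (32/9, -13/9)
6. N is the midpoint of JM ⇒ N = (13/18, 2/9)
2·[XQM] = -5/9, 2·[NXD] = -1/48
[XQM]:[NXD] = -5/9:-1/48 = 80/3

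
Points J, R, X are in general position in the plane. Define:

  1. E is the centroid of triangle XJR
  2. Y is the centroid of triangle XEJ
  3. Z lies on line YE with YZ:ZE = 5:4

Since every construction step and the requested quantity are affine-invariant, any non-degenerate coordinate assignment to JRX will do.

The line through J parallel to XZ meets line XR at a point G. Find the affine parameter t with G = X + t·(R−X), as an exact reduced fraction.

Choose coordinates J = (0, 0), R = (1, 0), X = (0, 1).
1. E is the centroid of triangle XJR ⇒ E = (1/3, 1/3)
2. Y is the centroid of triangle XEJ ⇒ Y = (1/9, 4/9)
3. Z lies on line YE with YZ:ZE = 5:4 ⇒ Z = (19/81, 31/81)
through J parallel to XZ: direction (19/81, -50/81); meets XR at G = (-19/31, 50/31)
G = X + t·(R−X) with t = -19/31

t = -19/31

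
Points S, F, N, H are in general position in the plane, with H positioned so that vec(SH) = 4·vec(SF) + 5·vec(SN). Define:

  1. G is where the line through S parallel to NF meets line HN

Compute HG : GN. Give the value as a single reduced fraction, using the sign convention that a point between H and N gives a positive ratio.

Choose coordinates S = (0, 0), F = (1, 0), N = (0, 1), H = (4, 5).
1. G is where the line through S parallel to NF meets line HN ⇒ G = (-1/2, 1/2)
G = H + t·(N−H) with t = 9/8, so HG:GN = t:(1−t) = 9/8:-1/8

HG:GN = -9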